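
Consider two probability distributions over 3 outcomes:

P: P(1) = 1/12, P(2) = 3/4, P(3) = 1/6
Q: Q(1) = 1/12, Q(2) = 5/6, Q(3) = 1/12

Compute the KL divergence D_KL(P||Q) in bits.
0.0527 bits

D_KL(P||Q) = Σ P(x) log₂(P(x)/Q(x))

Computing term by term:
  P(1)·log₂(P(1)/Q(1)) = (1/12)·log₂((1/12)/(1/12)) = 0.00000
  P(2)·log₂(P(2)/Q(2)) = (3/4)·log₂((3/4)/(5/6)) = -0.11400
  P(3)·log₂(P(3)/Q(3)) = (1/6)·log₂((1/6)/(1/12)) = 0.16667

D_KL(P||Q) = 0.00000 - 0.11400 + 0.16667 = 0.05267 ≈ 0.0527 bits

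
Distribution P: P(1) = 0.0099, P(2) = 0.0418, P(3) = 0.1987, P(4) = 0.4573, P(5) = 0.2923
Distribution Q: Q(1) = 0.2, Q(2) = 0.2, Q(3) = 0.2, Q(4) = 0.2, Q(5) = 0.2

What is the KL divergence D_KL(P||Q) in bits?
0.5664 bits

D_KL(P||Q) = Σ P(x) log₂(P(x)/Q(x))

Computing term by term:
  P(1)·log₂(P(1)/Q(1)) = 0.0099·log₂(0.0099/0.2) = -0.04293
  P(2)·log₂(P(2)/Q(2)) = 0.0418·log₂(0.0418/0.2) = -0.09440
  P(3)·log₂(P(3)/Q(3)) = 0.1987·log₂(0.1987/0.2) = -0.00187
  P(4)·log₂(P(4)/Q(4)) = 0.4573·log₂(0.4573/0.2) = 0.54562
  P(5)·log₂(P(5)/Q(5)) = 0.2923·log₂(0.2923/0.2) = 0.16002

D_KL(P||Q) = -0.04293 - 0.09440 - 0.00187 + 0.54562 + 0.16002 = 0.56644 ≈ 0.5664 bits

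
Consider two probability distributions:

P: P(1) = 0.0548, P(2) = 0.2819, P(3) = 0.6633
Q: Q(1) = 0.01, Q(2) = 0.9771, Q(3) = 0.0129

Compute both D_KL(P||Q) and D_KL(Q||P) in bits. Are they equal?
D_KL(P||Q) = 3.3993 bits, D_KL(Q||P) = 1.6544 bits. No, they are not equal.

D_KL(P||Q) = Σ P(x) log₂(P(x)/Q(x))

Computing term by term:
  P(1)·log₂(P(1)/Q(1)) = 0.0548·log₂(0.0548/0.01) = 0.13449
  P(2)·log₂(P(2)/Q(2)) = 0.2819·log₂(0.2819/0.9771) = -0.50554
  P(3)·log₂(P(3)/Q(3)) = 0.6633·log₂(0.6633/0.0129) = 3.77034

D_KL(P||Q) = 0.13449 - 0.50554 + 3.77034 = 3.39929 ≈ 3.3993 bits

D_KL(Q||P) = Σ Q(x) log₂(Q(x)/P(x))

Computing term by term:
  Q(1)·log₂(Q(1)/P(1)) = 0.01·log₂(0.01/0.0548) = -0.02454
  Q(2)·log₂(Q(2)/P(2)) = 0.9771·log₂(0.9771/0.2819) = 1.75226
  Q(3)·log₂(Q(3)/P(3)) = 0.0129·log₂(0.0129/0.6633) = -0.07333

D_KL(Q||P) = -0.02454 + 1.75226 - 0.07333 = 1.65439 ≈ 1.6544 bits

These are NOT equal (difference: 1.7449 bits). KL divergence is asymmetric: D_KL(P||Q) ≠ D_KL(Q||P) in general.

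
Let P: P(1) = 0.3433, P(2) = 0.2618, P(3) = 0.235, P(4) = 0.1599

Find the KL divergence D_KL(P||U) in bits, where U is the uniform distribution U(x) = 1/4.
0.0504 bits

U(i) = 1/4 for all i

D_KL(P||U) = Σ P(x) log₂(P(x) / (1/4))
           = Σ P(x) log₂(P(x)) + log₂(4)
           = log₂(4) - H(P)

H(P) = -Σ P(x) log₂(P(x)):
  -P(1)·log₂(P(1)) = -(0.3433)·log₂(0.3433) = 0.52953
  -P(2)·log₂(P(2)) = -(0.2618)·log₂(0.2618) = 0.50618
  -P(3)·log₂(P(3)) = -(0.235)·log₂(0.235) = 0.49098
  -P(4)·log₂(P(4)) = -(0.1599)·log₂(0.1599) = 0.42290
H(P) = 0.52953 + 0.50618 + 0.49098 + 0.42290 = 1.94959 bits

log₂(4) = 2.00000 bits

D_KL(P||U) = 2.00000 - 1.94959 = 0.05041 ≈ 0.0504 bits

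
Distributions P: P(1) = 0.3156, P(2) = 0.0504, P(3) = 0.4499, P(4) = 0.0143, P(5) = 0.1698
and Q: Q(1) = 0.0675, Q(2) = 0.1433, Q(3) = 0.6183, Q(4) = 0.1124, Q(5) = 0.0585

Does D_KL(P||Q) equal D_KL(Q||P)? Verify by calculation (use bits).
D_KL(P||Q) = 0.6384 bits, D_KL(Q||P) = 0.5939 bits. No — D_KL(P||Q) ≠ D_KL(Q||P) for this pair.

D_KL(P||Q) = Σ P(x) log₂(P(x)/Q(x))

Computing term by term:
  P(1)·log₂(P(1)/Q(1)) = 0.3156·log₂(0.3156/0.0675) = 0.70225
  P(2)·log₂(P(2)/Q(2)) = 0.0504·log₂(0.0504/0.1433) = -0.07598
  P(3)·log₂(P(3)/Q(3)) = 0.4499·log₂(0.4499/0.6183) = -0.20637
  P(4)·log₂(P(4)/Q(4)) = 0.0143·log₂(0.0143/0.1124) = -0.04254
  P(5)·log₂(P(5)/Q(5)) = 0.1698·log₂(0.1698/0.0585) = 0.26104

D_KL(P||Q) = 0.70225 - 0.07598 - 0.20637 - 0.04254 + 0.26104 = 0.63840 ≈ 0.6384 bits

D_KL(Q||P) = Σ Q(x) log₂(Q(x)/P(x))

Computing term by term:
  Q(1)·log₂(Q(1)/P(1)) = 0.0675·log₂(0.0675/0.3156) = -0.15020
  Q(2)·log₂(Q(2)/P(2)) = 0.1433·log₂(0.1433/0.0504) = 0.21603
  Q(3)·log₂(Q(3)/P(3)) = 0.6183·log₂(0.6183/0.4499) = 0.28362
  Q(4)·log₂(Q(4)/P(4)) = 0.1124·log₂(0.1124/0.0143) = 0.33434
  Q(5)·log₂(Q(5)/P(5)) = 0.0585·log₂(0.0585/0.1698) = -0.08993

D_KL(Q||P) = -0.15020 + 0.21603 + 0.28362 + 0.33434 - 0.08993 = 0.59386 ≈ 0.5939 bits

These are NOT equal (difference: 0.0445 bits). KL divergence is asymmetric: D_KL(P||Q) ≠ D_KL(Q||P) in general.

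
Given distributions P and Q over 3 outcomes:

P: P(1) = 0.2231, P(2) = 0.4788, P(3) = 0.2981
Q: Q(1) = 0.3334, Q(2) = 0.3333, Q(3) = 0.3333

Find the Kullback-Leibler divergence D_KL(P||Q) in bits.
0.0729 bits

D_KL(P||Q) = Σ P(x) log₂(P(x)/Q(x))

Computing term by term:
  P(1)·log₂(P(1)/Q(1)) = 0.2231·log₂(0.2231/0.3334) = -0.12930
  P(2)·log₂(P(2)/Q(2)) = 0.4788·log₂(0.4788/0.3333) = 0.25022
  P(3)·log₂(P(3)/Q(3)) = 0.2981·log₂(0.2981/0.3333) = -0.04800

D_KL(P||Q) = -0.12930 + 0.25022 - 0.04800 = 0.07292 ≈ 0.0729 bits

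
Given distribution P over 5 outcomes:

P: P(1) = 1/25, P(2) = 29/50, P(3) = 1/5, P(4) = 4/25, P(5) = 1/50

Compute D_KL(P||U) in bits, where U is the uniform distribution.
0.6801 bits

U(i) = 1/5 for all i

D_KL(P||U) = Σ P(x) log₂(P(x) / (1/5))
           = Σ P(x) log₂(P(x)) + log₂(5)
           = log₂(5) - H(P)

H(P) = -Σ P(x) log₂(P(x)):
  -P(1)·log₂(P(1)) = -(1/25)·log₂(1/25) = 0.18575
  -P(2)·log₂(P(2)) = -(29/50)·log₂(29/50) = 0.45581
  -P(3)·log₂(P(3)) = -(1/5)·log₂(1/5) = 0.46439
  -P(4)·log₂(P(4)) = -(4/25)·log₂(4/25) = 0.42302
  -P(5)·log₂(P(5)) = -(1/50)·log₂(1/50) = 0.11288
H(P) = 0.18575 + 0.45581 + 0.46439 + 0.42302 + 0.11288 = 1.64185 bits

log₂(5) = 2.32193 bits

D_KL(P||U) = 2.32193 - 1.64185 = 0.68008 ≈ 0.6801 bits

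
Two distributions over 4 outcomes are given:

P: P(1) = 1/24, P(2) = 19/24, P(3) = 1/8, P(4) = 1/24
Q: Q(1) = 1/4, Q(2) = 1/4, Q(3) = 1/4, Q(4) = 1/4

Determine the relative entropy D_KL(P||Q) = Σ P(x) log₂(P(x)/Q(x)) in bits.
0.9761 bits

D_KL(P||Q) = Σ P(x) log₂(P(x)/Q(x))

Computing term by term:
  P(1)·log₂(P(1)/Q(1)) = (1/24)·log₂((1/24)/(1/4)) = -0.10771
  P(2)·log₂(P(2)/Q(2)) = (19/24)·log₂((19/24)/(1/4)) = 1.31651
  P(3)·log₂(P(3)/Q(3)) = (1/8)·log₂((1/8)/(1/4)) = -0.12500
  P(4)·log₂(P(4)/Q(4)) = (1/24)·log₂((1/24)/(1/4)) = -0.10771

D_KL(P||Q) = -0.10771 + 1.31651 - 0.12500 - 0.10771 = 0.97609 ≈ 0.9761 bits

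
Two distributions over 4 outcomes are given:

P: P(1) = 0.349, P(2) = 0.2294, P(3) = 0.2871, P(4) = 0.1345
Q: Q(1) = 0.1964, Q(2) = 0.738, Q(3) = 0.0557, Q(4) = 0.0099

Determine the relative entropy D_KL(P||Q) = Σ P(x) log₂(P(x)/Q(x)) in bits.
1.0882 bits

D_KL(P||Q) = Σ P(x) log₂(P(x)/Q(x))

Computing term by term:
  P(1)·log₂(P(1)/Q(1)) = 0.349·log₂(0.349/0.1964) = 0.28947
  P(2)·log₂(P(2)/Q(2)) = 0.2294·log₂(0.2294/0.738) = -0.38671
  P(3)·log₂(P(3)/Q(3)) = 0.2871·log₂(0.2871/0.0557) = 0.67922
  P(4)·log₂(P(4)/Q(4)) = 0.1345·log₂(0.1345/0.0099) = 0.50626

D_KL(P||Q) = 0.28947 - 0.38671 + 0.67922 + 0.50626 = 1.08824 ≈ 1.0882 bits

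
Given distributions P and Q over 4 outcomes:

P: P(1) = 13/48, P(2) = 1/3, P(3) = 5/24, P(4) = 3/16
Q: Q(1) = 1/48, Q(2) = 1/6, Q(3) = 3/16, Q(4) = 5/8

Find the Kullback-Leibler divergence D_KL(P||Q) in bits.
1.0415 bits

D_KL(P||Q) = Σ P(x) log₂(P(x)/Q(x))

Computing term by term:
  P(1)·log₂(P(1)/Q(1)) = (13/48)·log₂((13/48)/(1/48)) = 1.00220
  P(2)·log₂(P(2)/Q(2)) = (1/3)·log₂((1/3)/(1/6)) = 0.33333
  P(3)·log₂(P(3)/Q(3)) = (5/24)·log₂((5/24)/(3/16)) = 0.03167
  P(4)·log₂(P(4)/Q(4)) = (3/16)·log₂((3/16)/(5/8)) = -0.32568

D_KL(P||Q) = 1.00220 + 0.33333 + 0.03167 - 0.32568 = 1.04152 ≈ 1.0415 bits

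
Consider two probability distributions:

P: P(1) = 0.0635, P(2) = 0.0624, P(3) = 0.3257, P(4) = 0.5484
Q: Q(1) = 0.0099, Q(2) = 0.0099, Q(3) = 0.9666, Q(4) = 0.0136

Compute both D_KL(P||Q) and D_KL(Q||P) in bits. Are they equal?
D_KL(P||Q) = 2.7498 bits, D_KL(Q||P) = 1.3916 bits. No, they are not equal.

D_KL(P||Q) = Σ P(x) log₂(P(x)/Q(x))

Computing term by term:
  P(1)·log₂(P(1)/Q(1)) = 0.0635·log₂(0.0635/0.0099) = 0.17026
  P(2)·log₂(P(2)/Q(2)) = 0.0624·log₂(0.0624/0.0099) = 0.16574
  P(3)·log₂(P(3)/Q(3)) = 0.3257·log₂(0.3257/0.9666) = -0.51115
  P(4)·log₂(P(4)/Q(4)) = 0.5484·log₂(0.5484/0.0136) = 2.92492

D_KL(P||Q) = 0.17026 + 0.16574 - 0.51115 + 2.92492 = 2.74977 ≈ 2.7498 bits

D_KL(Q||P) = Σ Q(x) log₂(Q(x)/P(x))

Computing term by term:
  Q(1)·log₂(Q(1)/P(1)) = 0.0099·log₂(0.0099/0.0635) = -0.02654
  Q(2)·log₂(Q(2)/P(2)) = 0.0099·log₂(0.0099/0.0624) = -0.02629
  Q(3)·log₂(Q(3)/P(3)) = 0.9666·log₂(0.9666/0.3257) = 1.51696
  Q(4)·log₂(Q(4)/P(4)) = 0.0136·log₂(0.0136/0.5484) = -0.07254

D_KL(Q||P) = -0.02654 - 0.02629 + 1.51696 - 0.07254 = 1.39159 ≈ 1.3916 bits

These are NOT equal (difference: 1.3582 bits). KL divergence is asymmetric: D_KL(P||Q) ≠ D_KL(Q||P) in general.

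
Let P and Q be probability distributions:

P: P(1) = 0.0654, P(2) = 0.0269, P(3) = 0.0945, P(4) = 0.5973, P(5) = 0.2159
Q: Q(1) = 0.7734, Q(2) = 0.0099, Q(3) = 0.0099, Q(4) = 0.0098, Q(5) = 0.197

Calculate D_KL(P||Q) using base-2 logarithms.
3.6835 bits

D_KL(P||Q) = Σ P(x) log₂(P(x)/Q(x))

Computing term by term:
  P(1)·log₂(P(1)/Q(1)) = 0.0654·log₂(0.0654/0.7734) = -0.23308
  P(2)·log₂(P(2)/Q(2)) = 0.0269·log₂(0.0269/0.0099) = 0.03879
  P(3)·log₂(P(3)/Q(3)) = 0.0945·log₂(0.0945/0.0099) = 0.30758
  P(4)·log₂(P(4)/Q(4)) = 0.5973·log₂(0.5973/0.0098) = 3.54171
  P(5)·log₂(P(5)/Q(5)) = 0.2159·log₂(0.2159/0.197) = 0.02853

D_KL(P||Q) = -0.23308 + 0.03879 + 0.30758 + 3.54171 + 0.02853 = 3.68353 ≈ 3.6835 bits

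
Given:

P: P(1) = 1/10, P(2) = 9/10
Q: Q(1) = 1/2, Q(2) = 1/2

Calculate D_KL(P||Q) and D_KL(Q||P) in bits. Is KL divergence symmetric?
D_KL(P||Q) = 0.5310 bits, D_KL(Q||P) = 0.7370 bits. No, KL divergence is not symmetric.

D_KL(P||Q) = Σ P(x) log₂(P(x)/Q(x))

Computing term by term:
  P(1)·log₂(P(1)/Q(1)) = (1/10)·log₂((1/10)/(1/2)) = -0.23219
  P(2)·log₂(P(2)/Q(2)) = (9/10)·log₂((9/10)/(1/2)) = 0.76320

D_KL(P||Q) = -0.23219 + 0.76320 = 0.53101 ≈ 0.5310 bits

D_KL(Q||P) = Σ Q(x) log₂(Q(x)/P(x))

Computing term by term:
  Q(1)·log₂(Q(1)/P(1)) = (1/2)·log₂((1/2)/(1/10)) = 1.16096
  Q(2)·log₂(Q(2)/P(2)) = (1/2)·log₂((1/2)/(9/10)) = -0.42400

D_KL(Q||P) = 1.16096 - 0.42400 = 0.73696 ≈ 0.7370 bits

These are NOT equal (difference: 0.2060 bits). KL divergence is asymmetric: D_KL(P||Q) ≠ D_KL(Q||P) in general.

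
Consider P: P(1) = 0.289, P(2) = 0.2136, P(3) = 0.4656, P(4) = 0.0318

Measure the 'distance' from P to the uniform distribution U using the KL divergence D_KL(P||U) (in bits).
0.3351 bits

U(i) = 1/4 for all i

D_KL(P||U) = Σ P(x) log₂(P(x) / (1/4))
           = Σ P(x) log₂(P(x)) + log₂(4)
           = log₂(4) - H(P)

H(P) = -Σ P(x) log₂(P(x)):
  -P(1)·log₂(P(1)) = -(0.289)·log₂(0.289) = 0.51756
  -P(2)·log₂(P(2)) = -(0.2136)·log₂(0.2136) = 0.47569
  -P(3)·log₂(P(3)) = -(0.4656)·log₂(0.4656) = 0.51348
  -P(4)·log₂(P(4)) = -(0.0318)·log₂(0.0318) = 0.15820
H(P) = 0.51756 + 0.47569 + 0.51348 + 0.15820 = 1.66493 bits

log₂(4) = 2.00000 bits

D_KL(P||U) = 2.00000 - 1.66493 = 0.33507 ≈ 0.3351 bits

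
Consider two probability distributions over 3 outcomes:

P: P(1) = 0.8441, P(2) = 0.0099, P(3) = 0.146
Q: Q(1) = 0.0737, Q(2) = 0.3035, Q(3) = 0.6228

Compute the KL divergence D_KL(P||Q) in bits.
2.6148 bits

D_KL(P||Q) = Σ P(x) log₂(P(x)/Q(x))

Computing term by term:
  P(1)·log₂(P(1)/Q(1)) = 0.8441·log₂(0.8441/0.0737) = 2.96927
  P(2)·log₂(P(2)/Q(2)) = 0.0099·log₂(0.0099/0.3035) = -0.04889
  P(3)·log₂(P(3)/Q(3)) = 0.146·log₂(0.146/0.6228) = -0.30555

D_KL(P||Q) = 2.96927 - 0.04889 - 0.30555 = 2.61483 ≈ 2.6148 bits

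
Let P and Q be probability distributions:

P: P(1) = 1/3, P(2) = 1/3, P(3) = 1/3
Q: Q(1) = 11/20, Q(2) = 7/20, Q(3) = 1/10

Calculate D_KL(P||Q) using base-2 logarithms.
0.3147 bits

D_KL(P||Q) = Σ P(x) log₂(P(x)/Q(x))

Computing term by term:
  P(1)·log₂(P(1)/Q(1)) = (1/3)·log₂((1/3)/(11/20)) = -0.24082
  P(2)·log₂(P(2)/Q(2)) = (1/3)·log₂((1/3)/(7/20)) = -0.02346
  P(3)·log₂(P(3)/Q(3)) = (1/3)·log₂((1/3)/(1/10)) = 0.57899

D_KL(P||Q) = -0.24082 - 0.02346 + 0.57899 = 0.31471 ≈ 0.3147 bits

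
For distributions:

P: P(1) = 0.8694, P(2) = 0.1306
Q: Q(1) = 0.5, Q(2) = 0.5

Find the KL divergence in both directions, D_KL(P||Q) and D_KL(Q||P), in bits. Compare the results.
D_KL(P||Q) = 0.4409 bits, D_KL(Q||P) = 0.5693 bits. D_KL(Q||P) is larger than D_KL(P||Q) by 0.1284 bits; the two directions differ.

D_KL(P||Q) = Σ P(x) log₂(P(x)/Q(x))

Computing term by term:
  P(1)·log₂(P(1)/Q(1)) = 0.8694·log₂(0.8694/0.5) = 0.69386
  P(2)·log₂(P(2)/Q(2)) = 0.1306·log₂(0.1306/0.5) = -0.25294

D_KL(P||Q) = 0.69386 - 0.25294 = 0.44092 ≈ 0.4409 bits

D_KL(Q||P) = Σ Q(x) log₂(Q(x)/P(x))

Computing term by term:
  Q(1)·log₂(Q(1)/P(1)) = 0.5·log₂(0.5/0.8694) = -0.39905
  Q(2)·log₂(Q(2)/P(2)) = 0.5·log₂(0.5/0.1306) = 0.96839

D_KL(Q||P) = -0.39905 + 0.96839 = 0.56934 ≈ 0.5693 bits

These are NOT equal (difference: 0.1284 bits). KL divergence is asymmetric: D_KL(P||Q) ≠ D_KL(Q||P) in general.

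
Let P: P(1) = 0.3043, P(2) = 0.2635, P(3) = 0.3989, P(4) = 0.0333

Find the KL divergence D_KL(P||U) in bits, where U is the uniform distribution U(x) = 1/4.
0.2783 bits

U(i) = 1/4 for all i

D_KL(P||U) = Σ P(x) log₂(P(x) / (1/4))
           = Σ P(x) log₂(P(x)) + log₂(4)
           = log₂(4) - H(P)

H(P) = -Σ P(x) log₂(P(x)):
  -P(1)·log₂(P(1)) = -(0.3043)·log₂(0.3043) = 0.52231
  -P(2)·log₂(P(2)) = -(0.2635)·log₂(0.2635) = 0.50701
  -P(3)·log₂(P(3)) = -(0.3989)·log₂(0.3989) = 0.52890
  -P(4)·log₂(P(4)) = -(0.0333)·log₂(0.0333) = 0.16345
H(P) = 0.52231 + 0.50701 + 0.52890 + 0.16345 = 1.72167 bits

log₂(4) = 2.00000 bits

D_KL(P||U) = 2.00000 - 1.72167 = 0.27833 ≈ 0.2783 bits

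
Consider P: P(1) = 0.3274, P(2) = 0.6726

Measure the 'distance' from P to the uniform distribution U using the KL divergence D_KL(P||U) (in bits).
0.0878 bits

U(i) = 1/2 for all i

D_KL(P||U) = Σ P(x) log₂(P(x) / (1/2))
           = Σ P(x) log₂(P(x)) + log₂(2)
           = log₂(2) - H(P)

H(P) = -Σ P(x) log₂(P(x)):
  -P(1)·log₂(P(1)) = -(0.3274)·log₂(0.3274) = 0.52740
  -P(2)·log₂(P(2)) = -(0.6726)·log₂(0.6726) = 0.38485
H(P) = 0.52740 + 0.38485 = 0.91225 bits

log₂(2) = 1.00000 bits

D_KL(P||U) = 1.00000 - 0.91225 = 0.08775 ≈ 0.0878 bits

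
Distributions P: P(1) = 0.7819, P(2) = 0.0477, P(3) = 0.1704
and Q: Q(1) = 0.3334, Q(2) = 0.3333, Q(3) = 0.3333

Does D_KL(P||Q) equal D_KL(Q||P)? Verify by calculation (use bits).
D_KL(P||Q) = 0.6628 bits, D_KL(Q||P) = 0.8474 bits. No — D_KL(P||Q) ≠ D_KL(Q||P) for this pair.

D_KL(P||Q) = Σ P(x) log₂(P(x)/Q(x))

Computing term by term:
  P(1)·log₂(P(1)/Q(1)) = 0.7819·log₂(0.7819/0.3334) = 0.96153
  P(2)·log₂(P(2)/Q(2)) = 0.0477·log₂(0.0477/0.3333) = -0.13379
  P(3)·log₂(P(3)/Q(3)) = 0.1704·log₂(0.1704/0.3333) = -0.16493

D_KL(P||Q) = 0.96153 - 0.13379 - 0.16493 = 0.66281 ≈ 0.6628 bits

D_KL(Q||P) = Σ Q(x) log₂(Q(x)/P(x))

Computing term by term:
  Q(1)·log₂(Q(1)/P(1)) = 0.3334·log₂(0.3334/0.7819) = -0.40999
  Q(2)·log₂(Q(2)/P(2)) = 0.3333·log₂(0.3333/0.0477) = 0.93483
  Q(3)·log₂(Q(3)/P(3)) = 0.3333·log₂(0.3333/0.1704) = 0.32260

D_KL(Q||P) = -0.40999 + 0.93483 + 0.32260 = 0.84744 ≈ 0.8474 bits

These are NOT equal (difference: 0.1846 bits). KL divergence is asymmetric: D_KL(P||Q) ≠ D_KL(Q||P) in general.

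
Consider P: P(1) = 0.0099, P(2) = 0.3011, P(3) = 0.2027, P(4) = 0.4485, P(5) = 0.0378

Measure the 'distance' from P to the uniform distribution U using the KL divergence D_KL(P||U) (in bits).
0.5704 bits

U(i) = 1/5 for all i

D_KL(P||U) = Σ P(x) log₂(P(x) / (1/5))
           = Σ P(x) log₂(P(x)) + log₂(5)
           = log₂(5) - H(P)

H(P) = -Σ P(x) log₂(P(x)):
  -P(1)·log₂(P(1)) = -(0.0099)·log₂(0.0099) = 0.06592
  -P(2)·log₂(P(2)) = -(0.3011)·log₂(0.3011) = 0.52141
  -P(3)·log₂(P(3)) = -(0.2027)·log₂(0.2027) = 0.46673
  -P(4)·log₂(P(4)) = -(0.4485)·log₂(0.4485) = 0.51883
  -P(5)·log₂(P(5)) = -(0.0378)·log₂(0.0378) = 0.17862
H(P) = 0.06592 + 0.52141 + 0.46673 + 0.51883 + 0.17862 = 1.75151 bits

log₂(5) = 2.32193 bits

D_KL(P||U) = 2.32193 - 1.75151 = 0.57042 ≈ 0.5704 bits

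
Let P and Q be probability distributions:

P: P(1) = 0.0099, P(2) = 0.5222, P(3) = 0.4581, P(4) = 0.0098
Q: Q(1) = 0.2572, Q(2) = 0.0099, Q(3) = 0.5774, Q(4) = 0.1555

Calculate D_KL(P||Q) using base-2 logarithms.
2.7490 bits

D_KL(P||Q) = Σ P(x) log₂(P(x)/Q(x))

Computing term by term:
  P(1)·log₂(P(1)/Q(1)) = 0.0099·log₂(0.0099/0.2572) = -0.04652
  P(2)·log₂(P(2)/Q(2)) = 0.5222·log₂(0.5222/0.0099) = 2.98752
  P(3)·log₂(P(3)/Q(3)) = 0.4581·log₂(0.4581/0.5774) = -0.15296
  P(4)·log₂(P(4)/Q(4)) = 0.0098·log₂(0.0098/0.1555) = -0.03908

D_KL(P||Q) = -0.04652 + 2.98752 - 0.15296 - 0.03908 = 2.74896 ≈ 2.7490 bits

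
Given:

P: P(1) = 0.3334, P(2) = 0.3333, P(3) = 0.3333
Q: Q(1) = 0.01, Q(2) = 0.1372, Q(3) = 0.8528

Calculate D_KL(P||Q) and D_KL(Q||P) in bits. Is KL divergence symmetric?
D_KL(P||Q) = 1.6618 bits, D_KL(Q||P) = 0.9296 bits. No, KL divergence is not symmetric.

D_KL(P||Q) = Σ P(x) log₂(P(x)/Q(x))

Computing term by term:
  P(1)·log₂(P(1)/Q(1)) = 0.3334·log₂(0.3334/0.01) = 1.68673
  P(2)·log₂(P(2)/Q(2)) = 0.3333·log₂(0.3333/0.1372) = 0.42680
  P(3)·log₂(P(3)/Q(3)) = 0.3333·log₂(0.3333/0.8528) = -0.45175

D_KL(P||Q) = 1.68673 + 0.42680 - 0.45175 = 1.66178 ≈ 1.6618 bits

D_KL(Q||P) = Σ Q(x) log₂(Q(x)/P(x))

Computing term by term:
  Q(1)·log₂(Q(1)/P(1)) = 0.01·log₂(0.01/0.3334) = -0.05059
  Q(2)·log₂(Q(2)/P(2)) = 0.1372·log₂(0.1372/0.3333) = -0.17569
  Q(3)·log₂(Q(3)/P(3)) = 0.8528·log₂(0.8528/0.3333) = 1.15587

D_KL(Q||P) = -0.05059 - 0.17569 + 1.15587 = 0.92959 ≈ 0.9296 bits

These are NOT equal (difference: 0.7322 bits). KL divergence is asymmetric: D_KL(P||Q) ≠ D_KL(Q||P) in general.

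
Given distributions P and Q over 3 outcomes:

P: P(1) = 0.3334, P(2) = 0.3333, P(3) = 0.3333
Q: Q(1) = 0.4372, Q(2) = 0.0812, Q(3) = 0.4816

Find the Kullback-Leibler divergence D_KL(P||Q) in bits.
0.3717 bits

D_KL(P||Q) = Σ P(x) log₂(P(x)/Q(x))

Computing term by term:
  P(1)·log₂(P(1)/Q(1)) = 0.3334·log₂(0.3334/0.4372) = -0.13037
  P(2)·log₂(P(2)/Q(2)) = 0.3333·log₂(0.3333/0.0812) = 0.67902
  P(3)·log₂(P(3)/Q(3)) = 0.3333·log₂(0.3333/0.4816) = -0.17699

D_KL(P||Q) = -0.13037 + 0.67902 - 0.17699 = 0.37166 ≈ 0.3717 bits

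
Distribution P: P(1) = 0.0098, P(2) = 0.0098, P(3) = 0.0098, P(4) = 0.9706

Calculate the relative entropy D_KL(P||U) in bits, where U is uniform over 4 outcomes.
1.7620 bits

U(i) = 1/4 for all i

D_KL(P||U) = Σ P(x) log₂(P(x) / (1/4))
           = Σ P(x) log₂(P(x)) + log₂(4)
           = log₂(4) - H(P)

H(P) = -Σ P(x) log₂(P(x)):
  -P(1)·log₂(P(1)) = -(0.0098)·log₂(0.0098) = 0.06540
  -P(2)·log₂(P(2)) = -(0.0098)·log₂(0.0098) = 0.06540
  -P(3)·log₂(P(3)) = -(0.0098)·log₂(0.0098) = 0.06540
  -P(4)·log₂(P(4)) = -(0.9706)·log₂(0.9706) = 0.04179
H(P) = 0.06540 + 0.06540 + 0.06540 + 0.04179 = 0.23799 bits

log₂(4) = 2.00000 bits

D_KL(P||U) = 2.00000 - 0.23799 = 1.76201 ≈ 1.7620 bits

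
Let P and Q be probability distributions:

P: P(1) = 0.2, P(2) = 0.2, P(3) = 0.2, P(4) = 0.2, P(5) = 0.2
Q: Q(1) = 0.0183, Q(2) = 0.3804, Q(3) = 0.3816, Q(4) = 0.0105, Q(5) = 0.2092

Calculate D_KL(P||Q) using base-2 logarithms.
1.1554 bits

D_KL(P||Q) = Σ P(x) log₂(P(x)/Q(x))

Computing term by term:
  P(1)·log₂(P(1)/Q(1)) = 0.2·log₂(0.2/0.0183) = 0.69002
  P(2)·log₂(P(2)/Q(2)) = 0.2·log₂(0.2/0.3804) = -0.18550
  P(3)·log₂(P(3)/Q(3)) = 0.2·log₂(0.2/0.3816) = -0.18641
  P(4)·log₂(P(4)/Q(4)) = 0.2·log₂(0.2/0.0105) = 0.85031
  P(5)·log₂(P(5)/Q(5)) = 0.2·log₂(0.2/0.2092) = -0.01298

D_KL(P||Q) = 0.69002 - 0.18550 - 0.18641 + 0.85031 - 0.01298 = 1.15544 ≈ 1.1554 bits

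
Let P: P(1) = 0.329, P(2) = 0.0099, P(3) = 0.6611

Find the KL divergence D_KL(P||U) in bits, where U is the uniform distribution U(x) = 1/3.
0.5967 bits

U(i) = 1/3 for all i

D_KL(P||U) = Σ P(x) log₂(P(x) / (1/3))
           = Σ P(x) log₂(P(x)) + log₂(3)
           = log₂(3) - H(P)

H(P) = -Σ P(x) log₂(P(x)):
  -P(1)·log₂(P(1)) = -(0.329)·log₂(0.329) = 0.52766
  -P(2)·log₂(P(2)) = -(0.0099)·log₂(0.0099) = 0.06592
  -P(3)·log₂(P(3)) = -(0.6611)·log₂(0.6611) = 0.39472
H(P) = 0.52766 + 0.06592 + 0.39472 = 0.98830 bits

log₂(3) = 1.58496 bits

D_KL(P||U) = 1.58496 - 0.98830 = 0.59666 ≈ 0.5967 bits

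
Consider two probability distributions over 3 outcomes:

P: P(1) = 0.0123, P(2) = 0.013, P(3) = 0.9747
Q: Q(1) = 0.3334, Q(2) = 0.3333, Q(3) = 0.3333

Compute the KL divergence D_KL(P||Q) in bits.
1.3896 bits

D_KL(P||Q) = Σ P(x) log₂(P(x)/Q(x))

Computing term by term:
  P(1)·log₂(P(1)/Q(1)) = 0.0123·log₂(0.0123/0.3334) = -0.05855
  P(2)·log₂(P(2)/Q(2)) = 0.013·log₂(0.013/0.3333) = -0.06084
  P(3)·log₂(P(3)/Q(3)) = 0.9747·log₂(0.9747/0.3333) = 1.50897

D_KL(P||Q) = -0.05855 - 0.06084 + 1.50897 = 1.38958 ≈ 1.3896 bits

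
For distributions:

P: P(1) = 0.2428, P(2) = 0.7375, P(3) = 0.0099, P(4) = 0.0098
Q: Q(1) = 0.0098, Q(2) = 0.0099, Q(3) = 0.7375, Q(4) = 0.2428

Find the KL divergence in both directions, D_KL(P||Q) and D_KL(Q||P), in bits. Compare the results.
D_KL(P||Q) = 5.6040 bits, D_KL(Q||P) = 5.6040 bits. The two directions give exactly the same value for this pair.

D_KL(P||Q) = Σ P(x) log₂(P(x)/Q(x))

Computing term by term:
  P(1)·log₂(P(1)/Q(1)) = 0.2428·log₂(0.2428/0.0098) = 1.12437
  P(2)·log₂(P(2)/Q(2)) = 0.7375·log₂(0.7375/0.0099) = 4.58656
  P(3)·log₂(P(3)/Q(3)) = 0.0099·log₂(0.0099/0.7375) = -0.06157
  P(4)·log₂(P(4)/Q(4)) = 0.0098·log₂(0.0098/0.2428) = -0.04538

D_KL(P||Q) = 1.12437 + 4.58656 - 0.06157 - 0.04538 = 5.60398 ≈ 5.6040 bits

D_KL(Q||P) = Σ Q(x) log₂(Q(x)/P(x))

Computing term by term:
  Q(1)·log₂(Q(1)/P(1)) = 0.0098·log₂(0.0098/0.2428) = -0.04538
  Q(2)·log₂(Q(2)/P(2)) = 0.0099·log₂(0.0099/0.7375) = -0.06157
  Q(3)·log₂(Q(3)/P(3)) = 0.7375·log₂(0.7375/0.0099) = 4.58656
  Q(4)·log₂(Q(4)/P(4)) = 0.2428·log₂(0.2428/0.0098) = 1.12437

D_KL(Q||P) = -0.04538 - 0.06157 + 4.58656 + 1.12437 = 5.60398 ≈ 5.6040 bits

These ARE equal here. Q is P with outcomes relabeled (Q(1) = P(4), Q(2) = P(3), Q(3) = P(2), Q(4) = P(1)) by a relabeling that is its own inverse, so the two sums contain exactly the same terms in a different order. This is a special case — KL divergence is not symmetric in general: D_KL(P||Q) ≠ D_KL(Q||P) for most P, Q.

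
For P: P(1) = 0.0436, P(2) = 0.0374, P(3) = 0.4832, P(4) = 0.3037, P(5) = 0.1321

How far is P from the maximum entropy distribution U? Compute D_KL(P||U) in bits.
0.5326 bits

U(i) = 1/5 for all i

D_KL(P||U) = Σ P(x) log₂(P(x) / (1/5))
           = Σ P(x) log₂(P(x)) + log₂(5)
           = log₂(5) - H(P)

H(P) = -Σ P(x) log₂(P(x)):
  -P(1)·log₂(P(1)) = -(0.0436)·log₂(0.0436) = 0.19705
  -P(2)·log₂(P(2)) = -(0.0374)·log₂(0.0374) = 0.17731
  -P(3)·log₂(P(3)) = -(0.4832)·log₂(0.4832) = 0.50703
  -P(4)·log₂(P(4)) = -(0.3037)·log₂(0.3037) = 0.52215
  -P(5)·log₂(P(5)) = -(0.1321)·log₂(0.1321) = 0.38577
H(P) = 0.19705 + 0.17731 + 0.50703 + 0.52215 + 0.38577 = 1.78931 bits

log₂(5) = 2.32193 bits

D_KL(P||U) = 2.32193 - 1.78931 = 0.53262 ≈ 0.5326 bits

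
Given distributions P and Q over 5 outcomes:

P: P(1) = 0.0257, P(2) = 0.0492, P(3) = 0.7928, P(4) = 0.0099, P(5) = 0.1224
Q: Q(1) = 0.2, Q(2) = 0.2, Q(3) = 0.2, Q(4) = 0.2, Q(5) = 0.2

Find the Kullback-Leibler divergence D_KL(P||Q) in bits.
1.2700 bits

D_KL(P||Q) = Σ P(x) log₂(P(x)/Q(x))

Computing term by term:
  P(1)·log₂(P(1)/Q(1)) = 0.0257·log₂(0.0257/0.2) = -0.07608
  P(2)·log₂(P(2)/Q(2)) = 0.0492·log₂(0.0492/0.2) = -0.09954
  P(3)·log₂(P(3)/Q(3)) = 0.7928·log₂(0.7928/0.2) = 1.57526
  P(4)·log₂(P(4)/Q(4)) = 0.0099·log₂(0.0099/0.2) = -0.04293
  P(5)·log₂(P(5)/Q(5)) = 0.1224·log₂(0.1224/0.2) = -0.08671

D_KL(P||Q) = -0.07608 - 0.09954 + 1.57526 - 0.04293 - 0.08671 = 1.27000 ≈ 1.2700 bits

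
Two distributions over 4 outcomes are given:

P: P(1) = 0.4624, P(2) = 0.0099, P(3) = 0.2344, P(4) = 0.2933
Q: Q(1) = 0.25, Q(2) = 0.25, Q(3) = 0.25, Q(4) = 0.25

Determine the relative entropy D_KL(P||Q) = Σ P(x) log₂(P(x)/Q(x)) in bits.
0.4099 bits

D_KL(P||Q) = Σ P(x) log₂(P(x)/Q(x))

Computing term by term:
  P(1)·log₂(P(1)/Q(1)) = 0.4624·log₂(0.4624/0.25) = 0.41025
  P(2)·log₂(P(2)/Q(2)) = 0.0099·log₂(0.0099/0.25) = -0.04612
  P(3)·log₂(P(3)/Q(3)) = 0.2344·log₂(0.2344/0.25) = -0.02179
  P(4)·log₂(P(4)/Q(4)) = 0.2933·log₂(0.2933/0.25) = 0.06759

D_KL(P||Q) = 0.41025 - 0.04612 - 0.02179 + 0.06759 = 0.40993 ≈ 0.4099 bits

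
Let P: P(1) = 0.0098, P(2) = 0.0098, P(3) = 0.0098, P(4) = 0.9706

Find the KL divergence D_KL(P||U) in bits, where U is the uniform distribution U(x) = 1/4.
1.7620 bits

U(i) = 1/4 for all i

D_KL(P||U) = Σ P(x) log₂(P(x) / (1/4))
           = Σ P(x) log₂(P(x)) + log₂(4)
           = log₂(4) - H(P)

H(P) = -Σ P(x) log₂(P(x)):
  -P(1)·log₂(P(1)) = -(0.0098)·log₂(0.0098) = 0.06540
  -P(2)·log₂(P(2)) = -(0.0098)·log₂(0.0098) = 0.06540
  -P(3)·log₂(P(3)) = -(0.0098)·log₂(0.0098) = 0.06540
  -P(4)·log₂(P(4)) = -(0.9706)·log₂(0.9706) = 0.04179
H(P) = 0.06540 + 0.06540 + 0.06540 + 0.04179 = 0.23799 bits

log₂(4) = 2.00000 bits

D_KL(P||U) = 2.00000 - 0.23799 = 1.76201 ≈ 1.7620 bits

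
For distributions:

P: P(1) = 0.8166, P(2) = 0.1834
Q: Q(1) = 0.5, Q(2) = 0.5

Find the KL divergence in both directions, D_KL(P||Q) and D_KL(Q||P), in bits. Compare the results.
D_KL(P||Q) = 0.3125 bits, D_KL(Q||P) = 0.3696 bits. D_KL(Q||P) is larger than D_KL(P||Q) by 0.0571 bits; the two directions differ.

D_KL(P||Q) = Σ P(x) log₂(P(x)/Q(x))

Computing term by term:
  P(1)·log₂(P(1)/Q(1)) = 0.8166·log₂(0.8166/0.5) = 0.57791
  P(2)·log₂(P(2)/Q(2)) = 0.1834·log₂(0.1834/0.5) = -0.26537

D_KL(P||Q) = 0.57791 - 0.26537 = 0.31254 ≈ 0.3125 bits

D_KL(Q||P) = Σ Q(x) log₂(Q(x)/P(x))

Computing term by term:
  Q(1)·log₂(Q(1)/P(1)) = 0.5·log₂(0.5/0.8166) = -0.35385
  Q(2)·log₂(Q(2)/P(2)) = 0.5·log₂(0.5/0.1834) = 0.72347

D_KL(Q||P) = -0.35385 + 0.72347 = 0.36962 ≈ 0.3696 bits

These are NOT equal (difference: 0.0571 bits). KL divergence is asymmetric: D_KL(P||Q) ≠ D_KL(Q||P) in general.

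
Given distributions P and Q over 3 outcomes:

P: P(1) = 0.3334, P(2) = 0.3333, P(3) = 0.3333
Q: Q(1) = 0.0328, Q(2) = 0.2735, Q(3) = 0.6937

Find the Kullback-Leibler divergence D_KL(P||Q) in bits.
0.8580 bits

D_KL(P||Q) = Σ P(x) log₂(P(x)/Q(x))

Computing term by term:
  P(1)·log₂(P(1)/Q(1)) = 0.3334·log₂(0.3334/0.0328) = 1.11539
  P(2)·log₂(P(2)/Q(2)) = 0.3333·log₂(0.3333/0.2735) = 0.09508
  P(3)·log₂(P(3)/Q(3)) = 0.3333·log₂(0.3333/0.6937) = -0.35246

D_KL(P||Q) = 1.11539 + 0.09508 - 0.35246 = 0.85801 ≈ 0.8580 bits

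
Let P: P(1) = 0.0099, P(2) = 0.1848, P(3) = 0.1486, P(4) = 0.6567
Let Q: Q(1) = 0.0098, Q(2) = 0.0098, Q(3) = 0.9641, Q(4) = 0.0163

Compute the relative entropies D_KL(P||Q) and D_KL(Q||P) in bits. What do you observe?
D_KL(P||Q) = 3.8840 bits, D_KL(Q||P) = 2.4723 bits. The two directions give different values (D_KL(P||Q) exceeds D_KL(Q||P) by 1.4117 bits): KL divergence is asymmetric.

D_KL(P||Q) = Σ P(x) log₂(P(x)/Q(x))

Computing term by term:
  P(1)·log₂(P(1)/Q(1)) = 0.0099·log₂(0.0099/0.0098) = 0.00015
  P(2)·log₂(P(2)/Q(2)) = 0.1848·log₂(0.1848/0.0098) = 0.78300
  P(3)·log₂(P(3)/Q(3)) = 0.1486·log₂(0.1486/0.9641) = -0.40089
  P(4)·log₂(P(4)/Q(4)) = 0.6567·log₂(0.6567/0.0163) = 3.50172

D_KL(P||Q) = 0.00015 + 0.78300 - 0.40089 + 3.50172 = 3.88398 ≈ 3.8840 bits

D_KL(Q||P) = Σ Q(x) log₂(Q(x)/P(x))

Computing term by term:
  Q(1)·log₂(Q(1)/P(1)) = 0.0098·log₂(0.0098/0.0099) = -0.00014
  Q(2)·log₂(Q(2)/P(2)) = 0.0098·log₂(0.0098/0.1848) = -0.04152
  Q(3)·log₂(Q(3)/P(3)) = 0.9641·log₂(0.9641/0.1486) = 2.60090
  Q(4)·log₂(Q(4)/P(4)) = 0.0163·log₂(0.0163/0.6567) = -0.08692

D_KL(Q||P) = -0.00014 - 0.04152 + 2.60090 - 0.08692 = 2.47232 ≈ 2.4723 bits

These are NOT equal (difference: 1.4117 bits). KL divergence is asymmetric: D_KL(P||Q) ≠ D_KL(Q||P) in general.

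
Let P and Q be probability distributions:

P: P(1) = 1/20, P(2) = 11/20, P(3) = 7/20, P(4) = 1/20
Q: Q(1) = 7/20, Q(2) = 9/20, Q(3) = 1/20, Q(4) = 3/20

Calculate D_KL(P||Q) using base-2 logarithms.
0.9222 bits

D_KL(P||Q) = Σ P(x) log₂(P(x)/Q(x))

Computing term by term:
  P(1)·log₂(P(1)/Q(1)) = (1/20)·log₂((1/20)/(7/20)) = -0.14037
  P(2)·log₂(P(2)/Q(2)) = (11/20)·log₂((11/20)/(9/20)) = 0.15923
  P(3)·log₂(P(3)/Q(3)) = (7/20)·log₂((7/20)/(1/20)) = 0.98257
  P(4)·log₂(P(4)/Q(4)) = (1/20)·log₂((1/20)/(3/20)) = -0.07925

D_KL(P||Q) = -0.14037 + 0.15923 + 0.98257 - 0.07925 = 0.92218 ≈ 0.9222 bits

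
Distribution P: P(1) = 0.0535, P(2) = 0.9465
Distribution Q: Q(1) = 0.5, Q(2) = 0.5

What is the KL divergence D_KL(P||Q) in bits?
0.6989 bits

D_KL(P||Q) = Σ P(x) log₂(P(x)/Q(x))

Computing term by term:
  P(1)·log₂(P(1)/Q(1)) = 0.0535·log₂(0.0535/0.5) = -0.17250
  P(2)·log₂(P(2)/Q(2)) = 0.9465·log₂(0.9465/0.5) = 0.87142

D_KL(P||Q) = -0.17250 + 0.87142 = 0.69892 ≈ 0.6989 bits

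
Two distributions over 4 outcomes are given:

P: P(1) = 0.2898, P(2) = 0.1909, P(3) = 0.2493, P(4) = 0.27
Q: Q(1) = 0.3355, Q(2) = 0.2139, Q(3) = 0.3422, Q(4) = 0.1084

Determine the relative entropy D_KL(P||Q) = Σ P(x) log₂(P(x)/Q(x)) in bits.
0.1490 bits

D_KL(P||Q) = Σ P(x) log₂(P(x)/Q(x))

Computing term by term:
  P(1)·log₂(P(1)/Q(1)) = 0.2898·log₂(0.2898/0.3355) = -0.06122
  P(2)·log₂(P(2)/Q(2)) = 0.1909·log₂(0.1909/0.2139) = -0.03133
  P(3)·log₂(P(3)/Q(3)) = 0.2493·log₂(0.2493/0.3422) = -0.11392
  P(4)·log₂(P(4)/Q(4)) = 0.27·log₂(0.27/0.1084) = 0.35548

D_KL(P||Q) = -0.06122 - 0.03133 - 0.11392 + 0.35548 = 0.14901 ≈ 0.1490 bits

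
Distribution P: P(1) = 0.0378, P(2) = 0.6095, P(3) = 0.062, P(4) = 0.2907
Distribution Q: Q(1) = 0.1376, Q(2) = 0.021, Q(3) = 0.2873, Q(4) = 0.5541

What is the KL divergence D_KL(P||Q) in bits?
2.4835 bits

D_KL(P||Q) = Σ P(x) log₂(P(x)/Q(x))

Computing term by term:
  P(1)·log₂(P(1)/Q(1)) = 0.0378·log₂(0.0378/0.1376) = -0.07046
  P(2)·log₂(P(2)/Q(2)) = 0.6095·log₂(0.6095/0.021) = 2.96166
  P(3)·log₂(P(3)/Q(3)) = 0.062·log₂(0.062/0.2873) = -0.13716
  P(4)·log₂(P(4)/Q(4)) = 0.2907·log₂(0.2907/0.5541) = -0.27053

D_KL(P||Q) = -0.07046 + 2.96166 - 0.13716 - 0.27053 = 2.48351 ≈ 2.4835 bits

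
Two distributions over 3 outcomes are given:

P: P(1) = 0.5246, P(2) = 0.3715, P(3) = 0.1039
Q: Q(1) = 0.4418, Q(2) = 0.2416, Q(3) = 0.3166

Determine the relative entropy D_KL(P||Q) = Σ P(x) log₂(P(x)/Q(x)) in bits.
0.1936 bits

D_KL(P||Q) = Σ P(x) log₂(P(x)/Q(x))

Computing term by term:
  P(1)·log₂(P(1)/Q(1)) = 0.5246·log₂(0.5246/0.4418) = 0.13001
  P(2)·log₂(P(2)/Q(2)) = 0.3715·log₂(0.3715/0.2416) = 0.23061
  P(3)·log₂(P(3)/Q(3)) = 0.1039·log₂(0.1039/0.3166) = -0.16702

D_KL(P||Q) = 0.13001 + 0.23061 - 0.16702 = 0.19360 ≈ 0.1936 bits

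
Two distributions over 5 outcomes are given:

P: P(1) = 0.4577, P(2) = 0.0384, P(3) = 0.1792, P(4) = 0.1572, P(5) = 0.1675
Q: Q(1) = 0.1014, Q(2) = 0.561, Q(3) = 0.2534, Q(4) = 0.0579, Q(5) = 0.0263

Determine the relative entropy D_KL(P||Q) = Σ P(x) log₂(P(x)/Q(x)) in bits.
1.4310 bits

D_KL(P||Q) = Σ P(x) log₂(P(x)/Q(x))

Computing term by term:
  P(1)·log₂(P(1)/Q(1)) = 0.4577·log₂(0.4577/0.1014) = 0.99520
  P(2)·log₂(P(2)/Q(2)) = 0.0384·log₂(0.0384/0.561) = -0.14856
  P(3)·log₂(P(3)/Q(3)) = 0.1792·log₂(0.1792/0.2534) = -0.08957
  P(4)·log₂(P(4)/Q(4)) = 0.1572·log₂(0.1572/0.0579) = 0.22652
  P(5)·log₂(P(5)/Q(5)) = 0.1675·log₂(0.1675/0.0263) = 0.44740

D_KL(P||Q) = 0.99520 - 0.14856 - 0.08957 + 0.22652 + 0.44740 = 1.43099 ≈ 1.4310 bits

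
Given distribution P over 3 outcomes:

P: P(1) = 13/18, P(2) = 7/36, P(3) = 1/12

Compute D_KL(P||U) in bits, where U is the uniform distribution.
0.4878 bits

U(i) = 1/3 for all i

D_KL(P||U) = Σ P(x) log₂(P(x) / (1/3))
           = Σ P(x) log₂(P(x)) + log₂(3)
           = log₂(3) - H(P)

H(P) = -Σ P(x) log₂(P(x)):
  -P(1)·log₂(P(1)) = -(13/18)·log₂(13/18) = 0.33907
  -P(2)·log₂(P(2)) = -(7/36)·log₂(7/36) = 0.45939
  -P(3)·log₂(P(3)) = -(1/12)·log₂(1/12) = 0.29875
H(P) = 0.33907 + 0.45939 + 0.29875 = 1.09721 bits

log₂(3) = 1.58496 bits

D_KL(P||U) = 1.58496 - 1.09721 = 0.48775 ≈ 0.4878 bits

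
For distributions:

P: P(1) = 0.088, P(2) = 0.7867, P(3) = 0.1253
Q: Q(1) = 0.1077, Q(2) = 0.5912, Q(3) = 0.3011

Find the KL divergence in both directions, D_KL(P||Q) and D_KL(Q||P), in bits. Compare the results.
D_KL(P||Q) = 0.1401 bits, D_KL(Q||P) = 0.1686 bits. D_KL(Q||P) is larger than D_KL(P||Q) by 0.0285 bits; the two directions differ.

D_KL(P||Q) = Σ P(x) log₂(P(x)/Q(x))

Computing term by term:
  P(1)·log₂(P(1)/Q(1)) = 0.088·log₂(0.088/0.1077) = -0.02565
  P(2)·log₂(P(2)/Q(2)) = 0.7867·log₂(0.7867/0.5912) = 0.32425
  P(3)·log₂(P(3)/Q(3)) = 0.1253·log₂(0.1253/0.3011) = -0.15849

D_KL(P||Q) = -0.02565 + 0.32425 - 0.15849 = 0.14011 ≈ 0.1401 bits

D_KL(Q||P) = Σ Q(x) log₂(Q(x)/P(x))

Computing term by term:
  Q(1)·log₂(Q(1)/P(1)) = 0.1077·log₂(0.1077/0.088) = 0.03139
  Q(2)·log₂(Q(2)/P(2)) = 0.5912·log₂(0.5912/0.7867) = -0.24367
  Q(3)·log₂(Q(3)/P(3)) = 0.3011·log₂(0.3011/0.1253) = 0.38085

D_KL(Q||P) = 0.03139 - 0.24367 + 0.38085 = 0.16857 ≈ 0.1686 bits

These are NOT equal (difference: 0.0285 bits). KL divergence is asymmetric: D_KL(P||Q) ≠ D_KL(Q||P) in general.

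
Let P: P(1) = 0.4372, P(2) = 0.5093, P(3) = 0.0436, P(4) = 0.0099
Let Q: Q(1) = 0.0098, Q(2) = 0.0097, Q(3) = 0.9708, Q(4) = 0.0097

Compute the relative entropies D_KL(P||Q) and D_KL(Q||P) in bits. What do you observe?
D_KL(P||Q) = 5.1110 bits, D_KL(Q||P) = 4.2366 bits. The two directions give different values (D_KL(P||Q) exceeds D_KL(Q||P) by 0.8744 bits): KL divergence is asymmetric.

D_KL(P||Q) = Σ P(x) log₂(P(x)/Q(x))

Computing term by term:
  P(1)·log₂(P(1)/Q(1)) = 0.4372·log₂(0.4372/0.0098) = 2.39558
  P(2)·log₂(P(2)/Q(2)) = 0.5093·log₂(0.5093/0.0097) = 2.91034
  P(3)·log₂(P(3)/Q(3)) = 0.0436·log₂(0.0436/0.9708) = -0.19519
  P(4)·log₂(P(4)/Q(4)) = 0.0099·log₂(0.0099/0.0097) = 0.00029

D_KL(P||Q) = 2.39558 + 2.91034 - 0.19519 + 0.00029 = 5.11102 ≈ 5.1110 bits

D_KL(Q||P) = Σ Q(x) log₂(Q(x)/P(x))

Computing term by term:
  Q(1)·log₂(Q(1)/P(1)) = 0.0098·log₂(0.0098/0.4372) = -0.05370
  Q(2)·log₂(Q(2)/P(2)) = 0.0097·log₂(0.0097/0.5093) = -0.05543
  Q(3)·log₂(Q(3)/P(3)) = 0.9708·log₂(0.9708/0.0436) = 4.34605
  Q(4)·log₂(Q(4)/P(4)) = 0.0097·log₂(0.0097/0.0099) = -0.00029

D_KL(Q||P) = -0.05370 - 0.05543 + 4.34605 - 0.00029 = 4.23663 ≈ 4.2366 bits

These are NOT equal (difference: 0.8744 bits). KL divergence is asymmetric: D_KL(P||Q) ≠ D_KL(Q||P) in general.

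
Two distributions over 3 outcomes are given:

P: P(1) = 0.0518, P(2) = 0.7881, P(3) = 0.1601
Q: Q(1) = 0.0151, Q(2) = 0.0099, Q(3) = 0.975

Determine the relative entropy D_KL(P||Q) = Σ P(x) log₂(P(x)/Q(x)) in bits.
4.6515 bits

D_KL(P||Q) = Σ P(x) log₂(P(x)/Q(x))

Computing term by term:
  P(1)·log₂(P(1)/Q(1)) = 0.0518·log₂(0.0518/0.0151) = 0.09212
  P(2)·log₂(P(2)/Q(2)) = 0.7881·log₂(0.7881/0.0099) = 4.97670
  P(3)·log₂(P(3)/Q(3)) = 0.1601·log₂(0.1601/0.975) = -0.41729

D_KL(P||Q) = 0.09212 + 4.97670 - 0.41729 = 4.65153 ≈ 4.6515 bits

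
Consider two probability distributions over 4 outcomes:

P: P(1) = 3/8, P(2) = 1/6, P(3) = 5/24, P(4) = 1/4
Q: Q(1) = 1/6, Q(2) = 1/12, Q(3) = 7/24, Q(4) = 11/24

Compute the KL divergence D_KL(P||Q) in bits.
0.2856 bits

D_KL(P||Q) = Σ P(x) log₂(P(x)/Q(x))

Computing term by term:
  P(1)·log₂(P(1)/Q(1)) = (3/8)·log₂((3/8)/(1/6)) = 0.43872
  P(2)·log₂(P(2)/Q(2)) = (1/6)·log₂((1/6)/(1/12)) = 0.16667
  P(3)·log₂(P(3)/Q(3)) = (5/24)·log₂((5/24)/(7/24)) = -0.10113
  P(4)·log₂(P(4)/Q(4)) = (1/4)·log₂((1/4)/(11/24)) = -0.21862

D_KL(P||Q) = 0.43872 + 0.16667 - 0.10113 - 0.21862 = 0.28564 ≈ 0.2856 bits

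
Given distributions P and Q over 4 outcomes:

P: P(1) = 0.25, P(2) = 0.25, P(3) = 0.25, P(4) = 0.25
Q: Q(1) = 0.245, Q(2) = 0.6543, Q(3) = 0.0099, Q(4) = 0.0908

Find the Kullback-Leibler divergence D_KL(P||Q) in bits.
1.1902 bits

D_KL(P||Q) = Σ P(x) log₂(P(x)/Q(x))

Computing term by term:
  P(1)·log₂(P(1)/Q(1)) = 0.25·log₂(0.25/0.245) = 0.00729
  P(2)·log₂(P(2)/Q(2)) = 0.25·log₂(0.25/0.6543) = -0.34701
  P(3)·log₂(P(3)/Q(3)) = 0.25·log₂(0.25/0.0099) = 1.16459
  P(4)·log₂(P(4)/Q(4)) = 0.25·log₂(0.25/0.0908) = 0.36529

D_KL(P||Q) = 0.00729 - 0.34701 + 1.16459 + 0.36529 = 1.19016 ≈ 1.1902 bits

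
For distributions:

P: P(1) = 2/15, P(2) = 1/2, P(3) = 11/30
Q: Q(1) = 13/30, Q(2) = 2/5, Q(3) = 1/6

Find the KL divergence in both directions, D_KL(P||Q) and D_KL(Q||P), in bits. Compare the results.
D_KL(P||Q) = 0.3513 bits, D_KL(Q||P) = 0.4185 bits. D_KL(Q||P) is larger than D_KL(P||Q) by 0.0672 bits; the two directions differ.

D_KL(P||Q) = Σ P(x) log₂(P(x)/Q(x))

Computing term by term:
  P(1)·log₂(P(1)/Q(1)) = (2/15)·log₂((2/15)/(13/30)) = -0.22673
  P(2)·log₂(P(2)/Q(2)) = (1/2)·log₂((1/2)/(2/5)) = 0.16096
  P(3)·log₂(P(3)/Q(3)) = (11/30)·log₂((11/30)/(1/6)) = 0.41708

D_KL(P||Q) = -0.22673 + 0.16096 + 0.41708 = 0.35131 ≈ 0.3513 bits

D_KL(Q||P) = Σ Q(x) log₂(Q(x)/P(x))

Computing term by term:
  Q(1)·log₂(Q(1)/P(1)) = (13/30)·log₂((13/30)/(2/15)) = 0.73686
  Q(2)·log₂(Q(2)/P(2)) = (2/5)·log₂((2/5)/(1/2)) = -0.12877
  Q(3)·log₂(Q(3)/P(3)) = (1/6)·log₂((1/6)/(11/30)) = -0.18958

D_KL(Q||P) = 0.73686 - 0.12877 - 0.18958 = 0.41851 ≈ 0.4185 bits

These are NOT equal (difference: 0.0672 bits). KL divergence is asymmetric: D_KL(P||Q) ≠ D_KL(Q||P) in general.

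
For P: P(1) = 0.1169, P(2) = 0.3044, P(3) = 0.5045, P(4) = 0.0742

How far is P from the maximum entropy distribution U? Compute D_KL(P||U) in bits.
0.3393 bits

U(i) = 1/4 for all i

D_KL(P||U) = Σ P(x) log₂(P(x) / (1/4))
           = Σ P(x) log₂(P(x)) + log₂(4)
           = log₂(4) - H(P)

H(P) = -Σ P(x) log₂(P(x)):
  -P(1)·log₂(P(1)) = -(0.1169)·log₂(0.1169) = 0.36200
  -P(2)·log₂(P(2)) = -(0.3044)·log₂(0.3044) = 0.52234
  -P(3)·log₂(P(3)) = -(0.5045)·log₂(0.5045) = 0.49798
  -P(4)·log₂(P(4)) = -(0.0742)·log₂(0.0742) = 0.27843
H(P) = 0.36200 + 0.52234 + 0.49798 + 0.27843 = 1.66075 bits

log₂(4) = 2.00000 bits

D_KL(P||U) = 2.00000 - 1.66075 = 0.33925 ≈ 0.3393 bits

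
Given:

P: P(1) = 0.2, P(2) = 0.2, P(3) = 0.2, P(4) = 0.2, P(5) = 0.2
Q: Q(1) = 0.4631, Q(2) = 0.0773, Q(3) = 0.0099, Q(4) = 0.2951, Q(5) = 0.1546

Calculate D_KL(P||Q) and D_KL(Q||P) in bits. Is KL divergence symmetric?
D_KL(P||Q) = 0.8614 bits, D_KL(Q||P) = 0.5202 bits. No, KL divergence is not symmetric.

D_KL(P||Q) = Σ P(x) log₂(P(x)/Q(x))

Computing term by term:
  P(1)·log₂(P(1)/Q(1)) = 0.2·log₂(0.2/0.4631) = -0.24226
  P(2)·log₂(P(2)/Q(2)) = 0.2·log₂(0.2/0.0773) = 0.27429
  P(3)·log₂(P(3)/Q(3)) = 0.2·log₂(0.2/0.0099) = 0.86729
  P(4)·log₂(P(4)/Q(4)) = 0.2·log₂(0.2/0.2951) = -0.11224
  P(5)·log₂(P(5)/Q(5)) = 0.2·log₂(0.2/0.1546) = 0.07429

D_KL(P||Q) = -0.24226 + 0.27429 + 0.86729 - 0.11224 + 0.07429 = 0.86137 ≈ 0.8614 bits

D_KL(Q||P) = Σ Q(x) log₂(Q(x)/P(x))

Computing term by term:
  Q(1)·log₂(Q(1)/P(1)) = 0.4631·log₂(0.4631/0.2) = 0.56096
  Q(2)·log₂(Q(2)/P(2)) = 0.0773·log₂(0.0773/0.2) = -0.10601
  Q(3)·log₂(Q(3)/P(3)) = 0.0099·log₂(0.0099/0.2) = -0.04293
  Q(4)·log₂(Q(4)/P(4)) = 0.2951·log₂(0.2951/0.2) = 0.16561
  Q(5)·log₂(Q(5)/P(5)) = 0.1546·log₂(0.1546/0.2) = -0.05743

D_KL(Q||P) = 0.56096 - 0.10601 - 0.04293 + 0.16561 - 0.05743 = 0.52020 ≈ 0.5202 bits

These are NOT equal (difference: 0.3412 bits). KL divergence is asymmetric: D_KL(P||Q) ≠ D_KL(Q||P) in general.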